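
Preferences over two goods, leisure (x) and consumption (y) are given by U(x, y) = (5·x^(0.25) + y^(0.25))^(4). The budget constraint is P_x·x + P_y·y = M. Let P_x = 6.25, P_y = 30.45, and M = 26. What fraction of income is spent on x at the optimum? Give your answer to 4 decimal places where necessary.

share on x = 0.9355

MU_x ∝ 5·x^(-0.75), MU_y ∝ y^(-0.75), so MRS = 5·(y/x)^(0.75) = P_x/P_y.
Solve for the ratio: y/x = [(1/5)·P_x/P_y]^(4/3).
Substitute y = (y/x)·x into the budget: x* = M/(P_x + P_y·(y/x)).
Numerically y/x = 0.014161, so x* = 26/(6.25 + 30.45·0.014161) = 3.8915 and y* = 0.014161·3.8915 = 0.0551.
Expenditure on x: 6.25·3.8915 = 24.322; share = 0.9355.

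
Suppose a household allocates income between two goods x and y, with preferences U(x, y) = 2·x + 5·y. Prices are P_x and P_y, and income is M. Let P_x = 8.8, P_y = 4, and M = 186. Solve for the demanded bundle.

Linear utility — the consumer picks whichever good has higher MU/price: 2/8.8 = 0.2273 vs 5/4 = 1.25.
y gives more utility per dollar, so spend all income on y: y* = M/P_y, x* = 0.
Numerically: x* = 0, y* = 46.5.

x* = 0, y* = 46.5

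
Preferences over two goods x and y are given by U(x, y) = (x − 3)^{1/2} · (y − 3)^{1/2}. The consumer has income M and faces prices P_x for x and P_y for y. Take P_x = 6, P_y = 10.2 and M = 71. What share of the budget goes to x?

share on x = 0.4113

Let x' = x−3, y' = y−3. MRS = y'/x' = P_x/P_y.
After buying the subsistence bundle (3, 3), a share 0.5 of the remaining income goes to x: x* = 3 + 0.5·(M − 3P_x − 3P_y)/P_x.
Discretionary income = 71 − 3·6 − 3·10.2 = 22.4; x* = 3 + 0.5·22.4/6 = 4.8667; y* = 3 + 0.5·22.4/10.2 = 4.098.
Expenditure on x: 6·4.8667 = 29.2; share = 0.4113.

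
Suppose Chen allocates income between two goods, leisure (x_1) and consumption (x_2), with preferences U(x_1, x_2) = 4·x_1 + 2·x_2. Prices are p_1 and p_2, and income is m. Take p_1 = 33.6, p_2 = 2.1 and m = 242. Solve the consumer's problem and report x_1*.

x_1* = 0

Perfect substitutes: compare marginal utility per dollar. 4/p_1 vs 2/p_2 → 0.119 vs 0.9524.
x_2 gives more utility per dollar, so spend all income on x_2: x_2* = m/p_2, x_1* = 0.
Numerically: x_1* = 0, x_2* = 115.2381.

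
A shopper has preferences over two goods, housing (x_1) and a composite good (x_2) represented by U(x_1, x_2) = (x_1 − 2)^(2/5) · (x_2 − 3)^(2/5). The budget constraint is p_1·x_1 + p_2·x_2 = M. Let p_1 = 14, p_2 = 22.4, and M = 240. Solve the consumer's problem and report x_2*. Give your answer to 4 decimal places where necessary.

x_2* = 6.2321

Discretionary income = 240 − 2·14 − 3·22.4 = 144.8; x_2* = 3 + 0.5·144.8/22.4 = 6.2321.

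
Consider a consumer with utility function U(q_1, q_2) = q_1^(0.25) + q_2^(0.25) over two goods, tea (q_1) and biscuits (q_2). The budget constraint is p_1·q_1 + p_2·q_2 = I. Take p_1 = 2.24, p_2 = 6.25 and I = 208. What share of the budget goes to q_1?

share on q_1 = 0.5847

MU_q_1 ∝ q_1^(-0.75), MU_q_2 ∝ q_2^(-0.75), so MRS = (q_2/q_1)^(0.75) = p_1/p_2.
Hence q_2/q_1 = (p_1/p_2)^(1/(0.75)), i.e. raised to the 4/3 power.
With the ratio pinned down, the budget gives q_1* = I/(p_1 + p_2·(q_2/q_1)) and q_2* = (q_2/q_1)·q_1*.
Numerically q_2/q_1 = 0.25458, so q_1* = 208/(2.24 + 6.25·0.25458) = 54.2922 and q_2* = 0.25458·54.2922 = 13.8217.
Expenditure on q_1: 2.24·54.2922 = 121.6144; share = 0.5847.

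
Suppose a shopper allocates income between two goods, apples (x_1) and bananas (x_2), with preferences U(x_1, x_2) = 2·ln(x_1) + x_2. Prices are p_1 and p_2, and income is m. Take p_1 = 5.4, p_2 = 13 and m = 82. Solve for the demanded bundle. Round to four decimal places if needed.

Set MRS = p_1/p_2: (2/x_1)/1 = p_1/p_2.
So x_1*(p_1,p_2) = 2·p_2/p_1, independent of income; and x_2* = (m − 2·p_2)/p_2.
At the given prices: x_1* = 2·13/5.4 = 4.8148, and x_2* = 4.3077.

x_1* = 4.8148, x_2* = 4.3077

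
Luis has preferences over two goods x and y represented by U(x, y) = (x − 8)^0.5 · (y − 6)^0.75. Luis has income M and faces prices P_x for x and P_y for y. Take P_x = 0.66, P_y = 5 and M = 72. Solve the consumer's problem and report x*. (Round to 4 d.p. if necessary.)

MRS = (2/3)·(y−6)/(x−8). Tangency with P_x/P_y gives y−6 = (3/2)·(P_x/P_y)·(x−8).
After buying the subsistence bundle (8, 6), a share 0.4 of the remaining income goes to x: x* = 8 + 0.4·(M − 8P_x − 6P_y)/P_x.
Discretionary income = 72 − 8·0.66 − 6·5 = 36.72; x* = 8 + 0.4·36.72/0.66 = 30.2545.

x* = 30.2545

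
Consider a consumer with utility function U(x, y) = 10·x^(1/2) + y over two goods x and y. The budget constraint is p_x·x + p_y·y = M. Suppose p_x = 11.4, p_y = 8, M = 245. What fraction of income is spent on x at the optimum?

share on x = 0.5729

Thus x* = (5·p_y/p_x)² — independent of M — with the rest of income spent on y.
Plugging in: x* = (5·8/11.4)² = 12.3115, y* = 13.0811.
Expenditure on x: 11.4·12.3115 = 140.3509; share = 0.5729.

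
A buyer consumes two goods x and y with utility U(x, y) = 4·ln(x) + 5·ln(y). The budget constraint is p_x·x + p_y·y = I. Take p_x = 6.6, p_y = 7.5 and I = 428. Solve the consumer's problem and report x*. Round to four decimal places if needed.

Tangency: MRS = (4/5)·y/x = p_x/p_y.
So 4·p_y·y = 5·p_x·x; combined with the budget, a share 4/9 of income goes to x.
Demand: x*(p_x,p_y,I) = 4/9·I/p_x and y* = 5/9·I/p_y.
At p_x=6.6, p_y=7.5, I=428: x* = 4/9·428/6.6 = 28.8215.

x* = 28.8215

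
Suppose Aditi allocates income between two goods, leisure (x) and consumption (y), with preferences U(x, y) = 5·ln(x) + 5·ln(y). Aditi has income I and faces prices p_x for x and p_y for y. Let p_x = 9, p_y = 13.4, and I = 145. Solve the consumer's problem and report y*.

Tangency: MRS = y/x = p_x/p_y.
Rearranging, p_y·y = p_x·x. Substituting into the budget gives p_x·x·(1 + 1) = I.
Demand: x*(p_x,p_y,I) = 0.5·I/p_x and y* = 0.5·I/p_y.
At p_x=9, p_y=13.4, I=145: y* = 0.5·145/13.4 = 5.4104.

y* = 5.4104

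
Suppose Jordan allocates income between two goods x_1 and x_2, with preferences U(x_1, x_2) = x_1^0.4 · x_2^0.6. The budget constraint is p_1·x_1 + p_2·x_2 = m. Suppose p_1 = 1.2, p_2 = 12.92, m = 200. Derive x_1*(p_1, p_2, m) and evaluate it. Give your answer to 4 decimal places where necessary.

Demand: x_1*(p_1,p_2,m) = 0.4·m/p_1 and x_2* = 0.6·m/p_2.
At p_1=1.2, p_2=12.92, m=200: x_1* = 0.4·200/1.2 = 66.6667.

x_1* = 66.6667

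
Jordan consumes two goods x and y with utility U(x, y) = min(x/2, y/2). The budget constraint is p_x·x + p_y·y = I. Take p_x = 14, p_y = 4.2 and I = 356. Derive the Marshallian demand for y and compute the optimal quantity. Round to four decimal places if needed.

With perfect complements, no substitution: consume in ratio x:y = 2:2.
Budget: p_x·x + p_y·x = I, so (2·p_x + 2·p_y)·x = 2·I.
Demand: x*(p_x,p_y,I) = 2·I/(2·p_x + 2·p_y), y* = 2·I/(2·p_x + 2·p_y).
Here 2·14 + 2·4.2 = 36.4, giving y* = 19.5604.

y* = 19.5604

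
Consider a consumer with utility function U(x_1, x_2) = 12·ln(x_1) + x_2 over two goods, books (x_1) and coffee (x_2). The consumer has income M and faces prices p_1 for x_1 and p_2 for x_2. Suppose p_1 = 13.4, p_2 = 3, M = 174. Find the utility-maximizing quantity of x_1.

MU_x_1 = 12/x_1, MU_x_2 = 1. Tangency: 12/x_1 = p_1/p_2.
So x_1*(p_1,p_2) = 12·p_2/p_1, independent of income; and x_2* = (M − 12·p_2)/p_2.
At the given prices: x_1* = 12·3/13.4 = 2.6866.

x_1* = 2.6866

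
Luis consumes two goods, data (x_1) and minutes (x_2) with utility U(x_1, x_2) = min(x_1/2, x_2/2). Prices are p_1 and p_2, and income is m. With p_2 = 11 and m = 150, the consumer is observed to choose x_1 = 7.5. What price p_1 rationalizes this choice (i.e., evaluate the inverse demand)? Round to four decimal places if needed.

p_1 = 9

With perfect complements, no substitution: consume in ratio x_1:x_2 = 2:2.
Budget: p_1·x_1 + p_2·x_1 = m, so (2·p_1 + 2·p_2)·x_1 = 2·m.
Demand: x_1*(p_1,p_2,m) = 2·m/(2·p_1 + 2·p_2), x_2* = 2·m/(2·p_1 + 2·p_2).
Set x_1* = 7.5 in the demand function and solve for p_1: p_1 = 9.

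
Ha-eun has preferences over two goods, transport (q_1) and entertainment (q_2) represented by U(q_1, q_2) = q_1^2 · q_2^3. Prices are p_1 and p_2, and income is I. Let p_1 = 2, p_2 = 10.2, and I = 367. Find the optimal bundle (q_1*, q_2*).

MU_q_1/MU_q_2 = (2·q_2)/(3·q_1); tangency sets this equal to p_1/p_2.
Rearranging, p_2·q_2 = (3/2)·p_1·q_1. Substituting into the budget gives p_1·q_1·(1 + (3/2)) = I.
Demand: q_1*(p_1,p_2,I) = 0.4·I/p_1 and q_2* = 0.6·I/p_2.
At p_1=2, p_2=10.2, I=367: q_1* = 0.4·367/2 = 73.4, q_2* = 21.5882.

q_1* = 73.4, q_2* = 21.5882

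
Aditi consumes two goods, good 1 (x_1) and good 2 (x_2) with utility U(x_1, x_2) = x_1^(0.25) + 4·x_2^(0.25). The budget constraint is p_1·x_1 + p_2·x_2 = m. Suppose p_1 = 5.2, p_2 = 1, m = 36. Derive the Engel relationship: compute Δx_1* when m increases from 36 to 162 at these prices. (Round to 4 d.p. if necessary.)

Δx_1* = 2.0191

MU_x_1 ∝ x_1^(-0.75), MU_x_2 ∝ 4·x_2^(-0.75), so MRS = (1/4)·(x_2/x_1)^(0.75) = p_1/p_2.
Hence x_2/x_1 = (4·p_1/p_2)^(1/(0.75)), i.e. raised to the 4/3 power.
Substitute x_2 = (x_2/x_1)·x_1 into the budget: x_1* = m/(p_1 + p_2·(x_2/x_1)).
Numerically x_2/x_1 = 57.202865, so x_1* = 36/(5.2 + 1·57.202865) = 0.5769.
At m' = 162: x_1* = 2.596. Change: 2.596 − 0.5769 = 2.0191.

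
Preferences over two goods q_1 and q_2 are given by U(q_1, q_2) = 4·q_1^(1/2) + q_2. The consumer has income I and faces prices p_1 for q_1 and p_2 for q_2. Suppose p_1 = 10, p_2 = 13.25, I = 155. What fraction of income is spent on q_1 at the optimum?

share on q_1 = 0.4531

Set MRS = p_1/p_2: 2·q_1^(−1/2) = p_1/p_2.
Solve: √q_1 = 2·p_2/p_1, so q_1*(p_1,p_2) = (2·p_2/p_1)², and q_2* = (I − p_1·q_1*)/p_2.
Plugging in: q_1* = (2·13.25/10)² = 7.0225, q_2* = 6.3981.
Expenditure on q_1: 10·7.0225 = 70.225; share = 0.4531.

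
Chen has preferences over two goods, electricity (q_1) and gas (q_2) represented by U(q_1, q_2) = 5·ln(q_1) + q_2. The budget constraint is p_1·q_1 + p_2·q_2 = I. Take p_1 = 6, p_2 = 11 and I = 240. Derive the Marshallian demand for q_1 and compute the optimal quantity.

q_1* = 9.1667

Set MRS = p_1/p_2: (5/q_1)/1 = p_1/p_2.
So q_1*(p_1,p_2) = 5·p_2/p_1, independent of income; and q_2* = (I − 5·p_2)/p_2.
At the given prices: q_1* = 5·11/6 = 9.1667.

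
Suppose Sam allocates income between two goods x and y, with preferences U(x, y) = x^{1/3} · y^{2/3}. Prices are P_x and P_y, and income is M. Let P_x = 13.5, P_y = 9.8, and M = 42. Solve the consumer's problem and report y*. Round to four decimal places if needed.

Demand: x*(P_x,P_y,M) = 1/3·M/P_x and y* = 2/3·M/P_y.
At P_x=13.5, P_y=9.8, M=42: y* = 2/3·42/9.8 = 2.8571.

y* = 2.8571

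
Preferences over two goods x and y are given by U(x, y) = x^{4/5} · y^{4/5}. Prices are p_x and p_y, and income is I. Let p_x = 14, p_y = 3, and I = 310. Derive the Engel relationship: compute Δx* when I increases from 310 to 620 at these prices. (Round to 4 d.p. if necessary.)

Δx* = 11.0714

Demand: x*(p_x,p_y,I) = 0.5·I/p_x and y* = 0.5·I/p_y.
At p_x=14, p_y=3, I=310: x* = 0.5·310/14 = 11.0714.
At I' = 620: x* = 22.1429. Change: 22.1429 − 11.0714 = 11.0714.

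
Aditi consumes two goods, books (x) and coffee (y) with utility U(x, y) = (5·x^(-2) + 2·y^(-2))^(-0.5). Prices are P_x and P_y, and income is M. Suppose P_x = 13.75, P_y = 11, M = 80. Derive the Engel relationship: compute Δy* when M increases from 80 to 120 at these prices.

Δy* = 1.4122

MRS = MU_x/MU_y = (5/2)·(y/x)^(3). Set equal to P_x/P_y.
Hence y/x = ((2/5)·P_x/P_y)^(1/(3)), i.e. raised to the 1/3 power.
With the ratio pinned down, the budget gives x* = M/(P_x + P_y·(y/x)) and y* = (y/x)·x*.
Numerically y/x = 0.793701, so x* = 80/(13.75 + 11·0.793701) = 3.5586 and y* = 0.793701·3.5586 = 2.8245.
At M' = 120: y* = 4.2367. Change: 4.2367 − 2.8245 = 1.4122.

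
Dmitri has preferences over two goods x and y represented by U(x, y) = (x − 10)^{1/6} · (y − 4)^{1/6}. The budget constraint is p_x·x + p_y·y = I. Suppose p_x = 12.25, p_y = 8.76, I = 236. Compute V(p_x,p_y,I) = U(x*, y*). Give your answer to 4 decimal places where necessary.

V = 1.5587

Let x' = x−10, y' = y−4. MRS = y'/x' = p_x/p_y.
After buying the subsistence bundle (10, 4), a share 0.5 of the remaining income goes to x: x* = 10 + 0.5·(I − 10p_x − 4p_y)/p_x.
Discretionary income = 236 − 10·12.25 − 4·8.76 = 78.46; x* = 10 + 0.5·78.46/12.25 = 13.2024; y* = 4 + 0.5·78.46/8.76 = 8.4783.
Utility at the optimum: U(13.2024, 8.4783) = 1.5587.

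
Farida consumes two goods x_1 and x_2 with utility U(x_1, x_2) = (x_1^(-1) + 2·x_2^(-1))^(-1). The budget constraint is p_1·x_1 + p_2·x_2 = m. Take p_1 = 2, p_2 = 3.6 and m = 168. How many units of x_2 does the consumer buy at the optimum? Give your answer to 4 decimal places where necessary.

From the CES first-order condition, (1/2)·(x_2/x_1)^(2) = p_1/p_2.
Hence x_2/x_1 = (2·p_1/p_2)^(1/(2)), i.e. raised to the 0.5 power.
Substitute x_2 = (x_2/x_1)·x_1 into the budget: x_1* = m/(p_1 + p_2·(x_2/x_1)).
Numerically x_2/x_1 = 1.054093, so x_1* = 168/(2 + 3.6·1.054093) = 28.9918 and x_2* = 1.054093·28.9918 = 30.5601.

x_2* = 30.5601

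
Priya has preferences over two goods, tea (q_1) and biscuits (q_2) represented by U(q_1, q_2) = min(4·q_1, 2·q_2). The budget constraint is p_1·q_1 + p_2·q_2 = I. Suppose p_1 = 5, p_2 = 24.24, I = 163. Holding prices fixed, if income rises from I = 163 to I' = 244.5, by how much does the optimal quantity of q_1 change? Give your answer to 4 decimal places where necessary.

Leontief preferences: the optimum is at the kink where q_1/2 = q_2/4, i.e. q_2 = 2·q_1.
Budget: p_1·q_1 + p_2·2·q_1 = I, so (2·p_1 + 4·p_2)·q_1 = 2·I.
Demand: q_1*(p_1,p_2,I) = 2·I/(2·p_1 + 4·p_2), q_2* = 4·I/(2·p_1 + 4·p_2).
Here 2·5 + 4·24.24 = 106.96, giving q_1* = 3.0479.
At I' = 244.5: q_1* = 4.5718. Change: 4.5718 − 3.0479 = 1.5239.

Δq_1* = 1.5239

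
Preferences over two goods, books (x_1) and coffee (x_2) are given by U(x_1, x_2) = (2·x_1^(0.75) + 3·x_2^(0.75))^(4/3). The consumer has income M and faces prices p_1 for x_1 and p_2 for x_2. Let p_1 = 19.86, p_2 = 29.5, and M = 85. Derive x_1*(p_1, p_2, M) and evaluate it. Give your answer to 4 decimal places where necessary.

MRS = MU_x_1/MU_x_2 = (2/3)·(x_2/x_1)^(0.25). Set equal to p_1/p_2.
Solve for the ratio: x_2/x_1 = [(3/2)·p_1/p_2]^(4).
Substitute x_2 = (x_2/x_1)·x_1 into the budget: x_1* = M/(p_1 + p_2·(x_2/x_1)).
Numerically x_2/x_1 = 1.039906, so x_1* = 85/(19.86 + 29.5·1.039906) = 1.6819.

x_1* = 1.6819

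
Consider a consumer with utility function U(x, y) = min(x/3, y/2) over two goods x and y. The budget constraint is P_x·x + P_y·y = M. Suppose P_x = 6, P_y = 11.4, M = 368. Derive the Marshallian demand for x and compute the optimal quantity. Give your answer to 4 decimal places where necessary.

x* = 27.0588

Leontief preferences: the optimum is at the kink where x/3 = y/2, i.e. y = (2/3)·x.
Budget: P_x·x + P_y·(2/3)·x = M, so (3·P_x + 2·P_y)·x = 3·M.
Demand: x*(P_x,P_y,M) = 3·M/(3·P_x + 2·P_y), y* = 2·M/(3·P_x + 2·P_y).
Here 3·6 + 2·11.4 = 40.8, giving x* = 27.0588.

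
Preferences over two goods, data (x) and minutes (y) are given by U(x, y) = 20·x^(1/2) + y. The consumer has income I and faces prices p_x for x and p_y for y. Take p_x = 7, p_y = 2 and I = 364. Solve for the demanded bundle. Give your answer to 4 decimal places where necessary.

x* = 8.1633, y* = 153.4286

Thus x* = (10·p_y/p_x)² — independent of I — with the rest of income spent on y.
Plugging in: x* = (10·2/7)² = 8.1633, y* = 153.4286.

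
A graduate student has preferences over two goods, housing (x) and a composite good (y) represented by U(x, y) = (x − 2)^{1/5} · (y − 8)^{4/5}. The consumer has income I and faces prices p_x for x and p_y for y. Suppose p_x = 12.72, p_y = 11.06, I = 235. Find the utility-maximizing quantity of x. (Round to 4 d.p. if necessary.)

This is Cobb-Douglas in (x−2, y−8): tangency gives 0.2·p_y·(y−8) = 0.8·p_x·(x−2).
Substituting into the budget: x* = 2 + 0.2·(I − 2·p_x − 8·p_y)/p_x, and y* = 8 + 0.8·(…)/p_y.
Discretionary income = 235 − 2·12.72 − 8·11.06 = 121.08; x* = 2 + 0.2·121.08/12.72 = 3.9038.

x* = 3.9038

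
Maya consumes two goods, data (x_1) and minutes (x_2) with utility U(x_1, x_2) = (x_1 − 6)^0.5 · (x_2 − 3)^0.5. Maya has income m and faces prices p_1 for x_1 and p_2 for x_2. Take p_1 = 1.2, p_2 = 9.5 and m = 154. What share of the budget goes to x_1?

share on x_1 = 0.4308

This is Cobb-Douglas in (x_1−6, x_2−3): tangency gives 0.5·p_2·(x_2−3) = 0.5·p_1·(x_1−6).
Substituting into the budget: x_1* = 6 + 0.5·(m − 6·p_1 − 3·p_2)/p_1, and x_2* = 3 + 0.5·(…)/p_2.
Discretionary income = 154 − 6·1.2 − 3·9.5 = 118.3; x_1* = 6 + 0.5·118.3/1.2 = 55.2917; x_2* = 3 + 0.5·118.3/9.5 = 9.2263.
Expenditure on x_1: 1.2·55.2917 = 66.35; share = 0.4308.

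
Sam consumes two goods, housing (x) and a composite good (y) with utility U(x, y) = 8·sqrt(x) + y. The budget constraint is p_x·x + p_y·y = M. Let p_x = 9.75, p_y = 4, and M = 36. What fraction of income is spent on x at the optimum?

MU_x = 4/√x, MU_y = 1. Tangency: 4/√x = p_x/p_y.
Solve: √x = 4·p_y/p_x, so x*(p_x,p_y) = (4·p_y/p_x)², and y* = (M − p_x·x*)/p_y.
Plugging in: x* = (4·4/9.75)² = 2.693, y* = 2.4359.
Expenditure on x: 9.75·2.693 = 26.2564; share = 0.7293.

share on x = 0.7293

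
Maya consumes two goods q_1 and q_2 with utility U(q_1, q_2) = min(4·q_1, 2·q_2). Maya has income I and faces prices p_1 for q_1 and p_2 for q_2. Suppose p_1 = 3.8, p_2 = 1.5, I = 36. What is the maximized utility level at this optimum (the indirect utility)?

With perfect complements, no substitution: consume in ratio q_1:q_2 = 2:4.
Budget: p_1·q_1 + p_2·2·q_1 = I, so (2·p_1 + 4·p_2)·q_1 = 2·I.
Demand: q_1*(p_1,p_2,I) = 2·I/(2·p_1 + 4·p_2), q_2* = 4·I/(2·p_1 + 4·p_2).
Here 2·3.8 + 4·1.5 = 13.6, giving q_1* = 5.2941 and q_2* = 10.5882.
Utility at the optimum: U(5.2941, 10.5882) = 21.1765.

V = 21.1765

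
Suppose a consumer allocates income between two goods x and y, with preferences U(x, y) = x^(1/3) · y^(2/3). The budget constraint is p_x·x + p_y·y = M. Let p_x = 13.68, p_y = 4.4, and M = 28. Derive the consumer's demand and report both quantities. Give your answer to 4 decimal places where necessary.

x* = 0.6823, y* = 4.2424

Demand: x*(p_x,p_y,M) = 1/3·M/p_x and y* = 2/3·M/p_y.
At p_x=13.68, p_y=4.4, M=28: x* = 1/3·28/13.68 = 0.6823, y* = 4.2424.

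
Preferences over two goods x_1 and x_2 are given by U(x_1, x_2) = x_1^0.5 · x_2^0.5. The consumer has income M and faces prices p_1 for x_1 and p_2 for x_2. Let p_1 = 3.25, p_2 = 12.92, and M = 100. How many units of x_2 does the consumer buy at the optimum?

MU_x_1/MU_x_2 = (0.5·x_2)/(0.5·x_1); tangency sets this equal to p_1/p_2.
Rearranging, p_2·x_2 = p_1·x_1. Substituting into the budget gives p_1·x_1·(1 + 1) = M.
Demand: x_1*(p_1,p_2,M) = 0.5·M/p_1 and x_2* = 0.5·M/p_2.
At p_1=3.25, p_2=12.92, M=100: x_2* = 0.5·100/12.92 = 3.87.

x_2* = 3.87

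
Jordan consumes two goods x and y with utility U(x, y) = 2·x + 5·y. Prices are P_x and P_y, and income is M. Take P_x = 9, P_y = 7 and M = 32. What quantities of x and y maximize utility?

x* = 0, y* = 4.5714

Perfect substitutes: compare marginal utility per dollar. 2/P_x vs 5/P_y → 0.2222 vs 0.7143.
y gives more utility per dollar, so spend all income on y: y* = M/P_y, x* = 0.
Numerically: x* = 0, y* = 4.5714.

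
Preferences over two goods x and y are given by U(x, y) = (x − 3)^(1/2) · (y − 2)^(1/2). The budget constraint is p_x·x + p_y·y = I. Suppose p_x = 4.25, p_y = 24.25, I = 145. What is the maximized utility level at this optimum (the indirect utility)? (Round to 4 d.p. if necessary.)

Substituting into the budget: x* = 3 + 0.5·(I − 3·p_x − 2·p_y)/p_x, and y* = 2 + 0.5·(…)/p_y.
Discretionary income = 145 − 3·4.25 − 2·24.25 = 83.75; x* = 3 + 0.5·83.75/4.25 = 12.8529; y* = 2 + 0.5·83.75/24.25 = 3.7268.
Utility at the optimum: U(12.8529, 3.7268) = 4.1248.

V = 4.1248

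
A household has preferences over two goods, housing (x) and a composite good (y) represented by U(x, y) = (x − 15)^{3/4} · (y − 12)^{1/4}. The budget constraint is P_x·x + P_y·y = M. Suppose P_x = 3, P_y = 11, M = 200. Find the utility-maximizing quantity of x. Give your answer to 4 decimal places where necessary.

After buying the subsistence bundle (15, 12), a share 0.75 of the remaining income goes to x: x* = 15 + 0.75·(M − 15P_x − 12P_y)/P_x.
Discretionary income = 200 − 15·3 − 12·11 = 23; x* = 15 + 0.75·23/3 = 20.75.

x* = 20.75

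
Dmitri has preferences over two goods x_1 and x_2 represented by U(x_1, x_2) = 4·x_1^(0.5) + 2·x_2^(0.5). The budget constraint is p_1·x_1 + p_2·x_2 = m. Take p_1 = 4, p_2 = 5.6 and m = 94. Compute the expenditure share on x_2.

From the CES first-order condition, 2·(x_2/x_1)^(0.5) = p_1/p_2.
Solve for the ratio: x_2/x_1 = [(1/2)·p_1/p_2]^(2).
Substitute x_2 = (x_2/x_1)·x_1 into the budget: x_1* = m/(p_1 + p_2·(x_2/x_1)).
Numerically x_2/x_1 = 0.127551, so x_1* = 94/(4 + 5.6·0.127551) = 19.9394 and x_2* = 0.127551·19.9394 = 2.5433.
Expenditure on x_2: 5.6·2.5433 = 14.2424; share = 0.1515.

share on x_2 = 0.1515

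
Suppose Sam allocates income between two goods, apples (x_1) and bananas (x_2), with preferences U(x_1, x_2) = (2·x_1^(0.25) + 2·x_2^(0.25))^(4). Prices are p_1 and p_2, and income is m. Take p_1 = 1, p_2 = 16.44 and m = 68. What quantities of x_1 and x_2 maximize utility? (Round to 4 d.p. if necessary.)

MU_x_1 ∝ 2·x_1^(-0.75), MU_x_2 ∝ 2·x_2^(-0.75), so MRS = (x_2/x_1)^(0.75) = p_1/p_2.
Hence x_2/x_1 = (p_1/p_2)^(1/(0.75)), i.e. raised to the 4/3 power.
Substitute x_2 = (x_2/x_1)·x_1 into the budget: x_1* = m/(p_1 + p_2·(x_2/x_1)).
Numerically x_2/x_1 = 0.023922, so x_1* = 68/(1 + 16.44·0.023922) = 48.8058 and x_2* = 0.023922·48.8058 = 1.1675.

x_1* = 48.8058, x_2* = 1.1675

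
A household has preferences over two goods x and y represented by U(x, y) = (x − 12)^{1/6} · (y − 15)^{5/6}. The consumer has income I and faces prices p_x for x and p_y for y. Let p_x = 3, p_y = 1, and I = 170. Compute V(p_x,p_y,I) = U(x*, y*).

Let x' = x−12, y' = y−15. MRS = (1/5)·y'/x' = p_x/p_y.
Substituting into the budget: x* = 12 + 1/6·(I − 12·p_x − 15·p_y)/p_x, and y* = 15 + 5/6·(…)/p_y.
Discretionary income = 170 − 12·3 − 15·1 = 119; x* = 12 + 1/6·119/3 = 18.6111; y* = 15 + 5/6·119/1 = 114.1667.
Utility at the optimum: U(18.6111, 114.1667) = 63.1467.

V = 63.1467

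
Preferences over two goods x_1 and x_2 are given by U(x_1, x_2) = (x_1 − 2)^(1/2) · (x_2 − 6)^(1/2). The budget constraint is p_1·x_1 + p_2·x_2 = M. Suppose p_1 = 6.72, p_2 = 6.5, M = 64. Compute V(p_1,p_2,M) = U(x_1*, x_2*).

This is Cobb-Douglas in (x_1−2, x_2−6): tangency gives 0.5·p_2·(x_2−6) = 0.5·p_1·(x_1−2).
Substituting into the budget: x_1* = 2 + 0.5·(M − 2·p_1 − 6·p_2)/p_1, and x_2* = 6 + 0.5·(…)/p_2.
Discretionary income = 64 − 2·6.72 − 6·6.5 = 11.56; x_1* = 2 + 0.5·11.56/6.72 = 2.8601; x_2* = 6 + 0.5·11.56/6.5 = 6.8892.
Utility at the optimum: U(2.8601, 6.8892) = 0.8746.

V = 0.8746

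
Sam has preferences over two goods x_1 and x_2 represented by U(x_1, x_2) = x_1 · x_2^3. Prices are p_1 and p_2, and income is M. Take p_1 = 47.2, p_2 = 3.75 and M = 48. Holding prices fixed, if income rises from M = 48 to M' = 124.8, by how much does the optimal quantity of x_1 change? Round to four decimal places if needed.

The MRS is (1/3)·x_2/x_1. Set MRS = p_1/p_2.
So p_2·x_2 = 3·p_1·x_1; combined with the budget, a share 0.25 of income goes to x_1.
Demand: x_1*(p_1,p_2,M) = 0.25·M/p_1 and x_2* = 0.75·M/p_2.
At p_1=47.2, p_2=3.75, M=48: x_1* = 0.25·48/47.2 = 0.2542.
At M' = 124.8: x_1* = 0.661. Change: 0.661 − 0.2542 = 0.4068.

Δx_1* = 0.4068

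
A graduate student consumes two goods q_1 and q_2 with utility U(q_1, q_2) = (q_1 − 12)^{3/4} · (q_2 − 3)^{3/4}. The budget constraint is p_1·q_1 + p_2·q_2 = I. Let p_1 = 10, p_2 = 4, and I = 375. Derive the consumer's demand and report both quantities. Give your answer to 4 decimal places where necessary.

q_1* = 24.15, q_2* = 33.375

Let q_1' = q_1−12, q_2' = q_2−3. MRS = q_2'/q_1' = p_1/p_2.
Substituting into the budget: q_1* = 12 + 0.5·(I − 12·p_1 − 3·p_2)/p_1, and q_2* = 3 + 0.5·(…)/p_2.
Discretionary income = 375 − 12·10 − 3·4 = 243; q_1* = 12 + 0.5·243/10 = 24.15; q_2* = 3 + 0.5·243/4 = 33.375.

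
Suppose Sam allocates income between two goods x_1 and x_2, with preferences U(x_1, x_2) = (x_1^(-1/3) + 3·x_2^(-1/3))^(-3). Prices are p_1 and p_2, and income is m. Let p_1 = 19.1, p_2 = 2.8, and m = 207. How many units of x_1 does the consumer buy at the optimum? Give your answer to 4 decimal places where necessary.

x_1* = 4.496

MRS = MU_x_1/MU_x_2 = (1/3)·(x_2/x_1)^(4/3). Set equal to p_1/p_2.
Solve for the ratio: x_2/x_1 = [3·p_1/p_2]^(0.75).
Substitute x_2 = (x_2/x_1)·x_1 into the budget: x_1* = m/(p_1 + p_2·(x_2/x_1)).
Numerically x_2/x_1 = 9.621603, so x_1* = 207/(19.1 + 2.8·9.621603) = 4.496.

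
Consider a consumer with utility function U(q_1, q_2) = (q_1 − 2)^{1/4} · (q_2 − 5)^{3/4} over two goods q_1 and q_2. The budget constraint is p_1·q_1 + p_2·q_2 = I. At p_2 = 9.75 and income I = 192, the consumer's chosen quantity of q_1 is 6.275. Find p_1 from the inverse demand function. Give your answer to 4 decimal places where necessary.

p_1 = 7.5

Let q_1' = q_1−2, q_2' = q_2−5. MRS = (1/3)·q_2'/q_1' = p_1/p_2.
After buying the subsistence bundle (2, 5), a share 0.25 of the remaining income goes to q_1: q_1* = 2 + 0.25·(I − 2p_1 − 5p_2)/p_1.
Set q_1* = 6.275 in the demand function and solve for p_1: p_1 = 7.5.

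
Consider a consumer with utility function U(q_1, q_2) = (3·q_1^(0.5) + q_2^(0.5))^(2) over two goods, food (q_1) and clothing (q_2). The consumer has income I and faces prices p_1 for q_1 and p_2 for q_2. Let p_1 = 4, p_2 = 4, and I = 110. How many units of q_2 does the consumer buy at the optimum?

q_2* = 2.75

From the CES first-order condition, 3·(q_2/q_1)^(0.5) = p_1/p_2.
Solve for the ratio: q_2/q_1 = [(1/3)·p_1/p_2]^(2).
With the ratio pinned down, the budget gives q_1* = I/(p_1 + p_2·(q_2/q_1)) and q_2* = (q_2/q_1)·q_1*.
Numerically q_2/q_1 = 0.111111, so q_1* = 110/(4 + 4·0.111111) = 24.75 and q_2* = 0.111111·24.75 = 2.75.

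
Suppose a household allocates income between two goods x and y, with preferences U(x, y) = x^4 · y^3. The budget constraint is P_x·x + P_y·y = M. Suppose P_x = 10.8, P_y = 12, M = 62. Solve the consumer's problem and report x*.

Tangency: MRS = (4/3)·y/x = P_x/P_y.
So 4·P_y·y = 3·P_x·x; combined with the budget, a share 4/7 of income goes to x.
Demand: x*(P_x,P_y,M) = 4/7·M/P_x and y* = 3/7·M/P_y.
At P_x=10.8, P_y=12, M=62: x* = 4/7·62/10.8 = 3.2804.

x* = 3.2804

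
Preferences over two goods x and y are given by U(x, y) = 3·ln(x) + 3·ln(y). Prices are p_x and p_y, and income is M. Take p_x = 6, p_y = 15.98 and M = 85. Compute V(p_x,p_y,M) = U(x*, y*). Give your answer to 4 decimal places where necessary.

The MRS is y/x. Set MRS = p_x/p_y.
Rearranging, p_y·y = p_x·x. Substituting into the budget gives p_x·x·(1 + 1) = M.
Demand: x*(p_x,p_y,M) = 0.5·M/p_x and y* = 0.5·M/p_y.
At p_x=6, p_y=15.98, M=85: x* = 0.5·85/6 = 7.0833, y* = 2.6596.
Utility at the optimum: U(7.0833, 2.6596) = 8.8077.

V = 8.8077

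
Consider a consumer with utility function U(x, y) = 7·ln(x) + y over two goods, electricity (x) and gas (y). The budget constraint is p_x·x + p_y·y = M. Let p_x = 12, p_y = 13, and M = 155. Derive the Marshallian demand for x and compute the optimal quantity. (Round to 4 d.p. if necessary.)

x* = 7.5833

At the given prices: x* = 7·13/12 = 7.5833.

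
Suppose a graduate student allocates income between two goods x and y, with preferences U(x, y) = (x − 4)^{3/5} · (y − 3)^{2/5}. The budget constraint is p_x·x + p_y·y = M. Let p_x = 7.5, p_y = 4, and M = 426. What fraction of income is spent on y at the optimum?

MRS = (3/2)·(y−3)/(x−4). Tangency with p_x/p_y gives y−3 = (2/3)·(p_x/p_y)·(x−4).
Substituting into the budget: x* = 4 + 0.6·(M − 4·p_x − 3·p_y)/p_x, and y* = 3 + 0.4·(…)/p_y.
Discretionary income = 426 − 4·7.5 − 3·4 = 384; x* = 4 + 0.6·384/7.5 = 34.72; y* = 3 + 0.4·384/4 = 41.4.
Expenditure on y: 4·41.4 = 165.6; share = 0.3887.

share on y = 0.3887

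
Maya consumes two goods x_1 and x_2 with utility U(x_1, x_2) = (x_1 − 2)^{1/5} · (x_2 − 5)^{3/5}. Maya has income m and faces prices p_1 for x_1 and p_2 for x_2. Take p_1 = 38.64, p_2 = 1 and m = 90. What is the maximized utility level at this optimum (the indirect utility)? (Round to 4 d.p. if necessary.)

V = 1.5751

Let x_1' = x_1−2, x_2' = x_2−5. MRS = (1/3)·x_2'/x_1' = p_1/p_2.
Substituting into the budget: x_1* = 2 + 0.25·(m − 2·p_1 − 5·p_2)/p_1, and x_2* = 5 + 0.75·(…)/p_2.
Discretionary income = 90 − 2·38.64 − 5·1 = 7.72; x_1* = 2 + 0.25·7.72/38.64 = 2.0499; x_2* = 5 + 0.75·7.72/1 = 10.79.
Utility at the optimum: U(2.0499, 10.79) = 1.5751.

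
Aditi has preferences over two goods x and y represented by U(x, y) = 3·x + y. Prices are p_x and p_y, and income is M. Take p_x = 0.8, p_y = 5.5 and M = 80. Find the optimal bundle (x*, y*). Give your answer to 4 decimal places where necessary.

x* = 100, y* = 0

Perfect substitutes: compare marginal utility per dollar. 3/p_x vs 1/p_y → 3.75 vs 0.1818.
x gives more utility per dollar, so spend all income on x: x* = M/p_x, y* = 0.
Numerically: x* = 100, y* = 0.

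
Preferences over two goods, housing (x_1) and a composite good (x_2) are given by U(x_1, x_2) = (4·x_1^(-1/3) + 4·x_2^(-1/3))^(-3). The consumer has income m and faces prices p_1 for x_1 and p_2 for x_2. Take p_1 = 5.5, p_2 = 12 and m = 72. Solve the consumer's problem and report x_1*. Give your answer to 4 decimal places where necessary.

From the CES first-order condition, (x_2/x_1)^(4/3) = p_1/p_2.
Solve for the ratio: x_2/x_1 = [p_1/p_2]^(0.75).
With the ratio pinned down, the budget gives x_1* = m/(p_1 + p_2·(x_2/x_1)) and x_2* = (x_2/x_1)·x_1*.
Numerically x_2/x_1 = 0.55704, so x_1* = 72/(5.5 + 12·0.55704) = 5.9092.

x_1* = 5.9092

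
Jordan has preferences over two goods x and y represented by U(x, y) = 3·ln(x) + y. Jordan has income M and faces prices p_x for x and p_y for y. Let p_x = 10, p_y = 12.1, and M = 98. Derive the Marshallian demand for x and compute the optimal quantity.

x* = 3.63

Set MRS = p_x/p_y: (3/x)/1 = p_x/p_y.
So x*(p_x,p_y) = 3·p_y/p_x, independent of income; and y* = (M − 3·p_y)/p_y.
At the given prices: x* = 3·12.1/10 = 3.63.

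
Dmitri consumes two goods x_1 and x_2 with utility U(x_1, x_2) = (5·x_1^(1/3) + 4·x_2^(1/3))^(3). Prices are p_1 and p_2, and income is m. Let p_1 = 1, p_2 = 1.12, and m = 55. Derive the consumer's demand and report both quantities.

x_1* = 32.8138, x_2* = 19.8091

MU_x_1 ∝ 5·x_1^(-2/3), MU_x_2 ∝ 4·x_2^(-2/3), so MRS = (5/4)·(x_2/x_1)^(2/3) = p_1/p_2.
Hence x_2/x_1 = ((4/5)·p_1/p_2)^(1/(2/3)), i.e. raised to the 1.5 power.
With the ratio pinned down, the budget gives x_1* = m/(p_1 + p_2·(x_2/x_1)) and x_2* = (x_2/x_1)·x_1*.
Numerically x_2/x_1 = 0.603682, so x_1* = 55/(1 + 1.12·0.603682) = 32.8138 and x_2* = 0.603682·32.8138 = 19.8091.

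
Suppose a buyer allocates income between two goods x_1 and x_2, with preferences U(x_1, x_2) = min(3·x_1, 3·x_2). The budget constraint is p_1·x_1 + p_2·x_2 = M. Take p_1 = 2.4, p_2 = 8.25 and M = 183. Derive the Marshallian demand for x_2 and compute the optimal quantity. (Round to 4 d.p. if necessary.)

x_2* = 17.1831

Leontief preferences: the optimum is at the kink where x_1/3 = x_2/3, i.e. x_2 = x_1.
Budget: p_1·x_1 + p_2·x_1 = M, so (3·p_1 + 3·p_2)·x_1 = 3·M.
Demand: x_1*(p_1,p_2,M) = 3·M/(3·p_1 + 3·p_2), x_2* = 3·M/(3·p_1 + 3·p_2).
Here 3·2.4 + 3·8.25 = 31.95, giving x_2* = 17.1831.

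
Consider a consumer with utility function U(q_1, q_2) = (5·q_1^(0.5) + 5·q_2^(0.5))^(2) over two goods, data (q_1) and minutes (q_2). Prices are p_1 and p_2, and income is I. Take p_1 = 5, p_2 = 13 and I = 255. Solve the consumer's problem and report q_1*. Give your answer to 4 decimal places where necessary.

MRS = MU_q_1/MU_q_2 = (q_2/q_1)^(0.5). Set equal to p_1/p_2.
Solve for the ratio: q_2/q_1 = [p_1/p_2]^(2).
With the ratio pinned down, the budget gives q_1* = I/(p_1 + p_2·(q_2/q_1)) and q_2* = (q_2/q_1)·q_1*.
Numerically q_2/q_1 = 0.147929, so q_1* = 255/(5 + 13·0.147929) = 36.8333.

q_1* = 36.8333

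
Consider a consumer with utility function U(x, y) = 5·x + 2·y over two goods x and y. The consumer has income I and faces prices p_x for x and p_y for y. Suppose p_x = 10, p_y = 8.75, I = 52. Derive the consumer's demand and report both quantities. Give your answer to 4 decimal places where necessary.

x* = 5.2, y* = 0

Perfect substitutes: compare marginal utility per dollar. 5/p_x vs 2/p_y → 0.5 vs 0.2286.
x gives more utility per dollar, so spend all income on x: x* = I/p_x, y* = 0.
Numerically: x* = 5.2, y* = 0.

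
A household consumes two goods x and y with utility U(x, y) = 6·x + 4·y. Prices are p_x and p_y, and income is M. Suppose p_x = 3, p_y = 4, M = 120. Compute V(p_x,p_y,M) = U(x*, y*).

V = 240

Numerically: x* = 40, y* = 0.
Utility at the optimum: U(40, 0) = 240.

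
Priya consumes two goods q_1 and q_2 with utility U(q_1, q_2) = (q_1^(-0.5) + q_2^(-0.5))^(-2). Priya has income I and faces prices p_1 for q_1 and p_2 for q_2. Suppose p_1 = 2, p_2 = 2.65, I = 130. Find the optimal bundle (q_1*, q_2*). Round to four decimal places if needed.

q_1* = 30.9768, q_2* = 25.6779

From the CES first-order condition, (q_2/q_1)^(1.5) = p_1/p_2.
Hence q_2/q_1 = (p_1/p_2)^(1/(1.5)), i.e. raised to the 2/3 power.
With the ratio pinned down, the budget gives q_1* = I/(p_1 + p_2·(q_2/q_1)) and q_2* = (q_2/q_1)·q_1*.
Numerically q_2/q_1 = 0.828939, so q_1* = 130/(2 + 2.65·0.828939) = 30.9768 and q_2* = 0.828939·30.9768 = 25.6779.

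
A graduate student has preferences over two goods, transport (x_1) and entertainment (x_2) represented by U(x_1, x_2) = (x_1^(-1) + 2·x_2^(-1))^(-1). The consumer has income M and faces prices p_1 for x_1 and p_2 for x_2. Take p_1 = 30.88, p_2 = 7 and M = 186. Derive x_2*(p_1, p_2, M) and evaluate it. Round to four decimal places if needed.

x_2* = 10.692

MU_x_1 ∝ x_1^(-2), MU_x_2 ∝ 2·x_2^(-2), so MRS = (1/2)·(x_2/x_1)^(2) = p_1/p_2.
Hence x_2/x_1 = (2·p_1/p_2)^(1/(2)), i.e. raised to the 0.5 power.
Substitute x_2 = (x_2/x_1)·x_1 into the budget: x_1* = M/(p_1 + p_2·(x_2/x_1)).
Numerically x_2/x_1 = 2.970329, so x_1* = 186/(30.88 + 7·2.970329) = 3.5996 and x_2* = 2.970329·3.5996 = 10.692.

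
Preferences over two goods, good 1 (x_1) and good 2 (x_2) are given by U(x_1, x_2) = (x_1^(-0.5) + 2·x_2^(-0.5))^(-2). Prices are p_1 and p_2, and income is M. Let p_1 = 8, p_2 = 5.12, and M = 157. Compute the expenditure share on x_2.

share on x_2 = 0.5777

From the CES first-order condition, (1/2)·(x_2/x_1)^(1.5) = p_1/p_2.
Solve for the ratio: x_2/x_1 = [2·p_1/p_2]^(2/3).
Substitute x_2 = (x_2/x_1)·x_1 into the budget: x_1* = M/(p_1 + p_2·(x_2/x_1)).
Numerically x_2/x_1 = 2.13747, so x_1* = 157/(8 + 5.12·2.13747) = 8.2877 and x_2* = 2.13747·8.2877 = 17.7146.
Expenditure on x_2: 5.12·17.7146 = 90.6988; share = 0.5777.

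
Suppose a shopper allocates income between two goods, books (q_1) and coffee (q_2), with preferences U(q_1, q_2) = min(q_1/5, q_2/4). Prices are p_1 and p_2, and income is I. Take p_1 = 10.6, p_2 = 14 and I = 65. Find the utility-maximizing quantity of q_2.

With perfect complements, no substitution: consume in ratio q_1:q_2 = 5:4.
Budget: p_1·q_1 + p_2·(4/5)·q_1 = I, so (5·p_1 + 4·p_2)·q_1 = 5·I.
Demand: q_1*(p_1,p_2,I) = 5·I/(5·p_1 + 4·p_2), q_2* = 4·I/(5·p_1 + 4·p_2).
Here 5·10.6 + 4·14 = 109, giving q_2* = 2.3853.

q_2* = 2.3853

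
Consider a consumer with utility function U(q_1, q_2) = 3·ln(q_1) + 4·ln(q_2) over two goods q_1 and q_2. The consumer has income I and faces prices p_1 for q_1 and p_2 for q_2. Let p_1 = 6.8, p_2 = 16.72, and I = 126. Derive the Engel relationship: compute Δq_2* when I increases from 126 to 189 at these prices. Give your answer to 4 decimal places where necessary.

Δq_2* = 2.1531

Demand: q_1*(p_1,p_2,I) = 3/7·I/p_1 and q_2* = 4/7·I/p_2.
At p_1=6.8, p_2=16.72, I=126: q_2* = 4/7·126/16.72 = 4.3062.
At I' = 189: q_2* = 6.4593. Change: 6.4593 − 4.3062 = 2.1531.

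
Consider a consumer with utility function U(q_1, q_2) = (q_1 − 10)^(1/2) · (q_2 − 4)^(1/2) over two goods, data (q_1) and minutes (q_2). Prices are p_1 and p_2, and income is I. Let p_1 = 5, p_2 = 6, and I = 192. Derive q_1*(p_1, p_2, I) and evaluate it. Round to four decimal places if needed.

Let q_1' = q_1−10, q_2' = q_2−4. MRS = q_2'/q_1' = p_1/p_2.
After buying the subsistence bundle (10, 4), a share 0.5 of the remaining income goes to q_1: q_1* = 10 + 0.5·(I − 10p_1 − 4p_2)/p_1.
Discretionary income = 192 − 10·5 − 4·6 = 118; q_1* = 10 + 0.5·118/5 = 21.8.

q_1* = 21.8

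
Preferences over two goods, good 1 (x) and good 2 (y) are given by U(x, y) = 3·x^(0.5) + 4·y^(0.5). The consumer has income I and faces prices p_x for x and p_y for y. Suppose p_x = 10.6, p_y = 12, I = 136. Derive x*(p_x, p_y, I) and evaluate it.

x* = 4.9916

MU_x ∝ 3·x^(-0.5), MU_y ∝ 4·y^(-0.5), so MRS = (3/4)·(y/x)^(0.5) = p_x/p_y.
Hence y/x = ((4/3)·p_x/p_y)^(1/(0.5)), i.e. raised to the 2 power.
Substitute y = (y/x)·x into the budget: x* = I/(p_x + p_y·(y/x)).
Numerically y/x = 1.38716, so x* = 136/(10.6 + 12·1.38716) = 4.9916.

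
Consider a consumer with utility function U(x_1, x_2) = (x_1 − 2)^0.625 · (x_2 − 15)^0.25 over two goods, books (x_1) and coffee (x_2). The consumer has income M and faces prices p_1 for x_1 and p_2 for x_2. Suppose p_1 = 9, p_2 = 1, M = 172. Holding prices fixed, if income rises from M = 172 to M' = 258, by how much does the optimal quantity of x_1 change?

Δx_1* = 6.8254

Let x_1' = x_1−2, x_2' = x_2−15. MRS = (5/2)·x_2'/x_1' = p_1/p_2.
Substituting into the budget: x_1* = 2 + 5/7·(M − 2·p_1 − 15·p_2)/p_1, and x_2* = 15 + 2/7·(…)/p_2.
Discretionary income = 172 − 2·9 − 15·1 = 139; x_1* = 2 + 5/7·139/9 = 13.0317.
At M' = 258: x_1* = 19.8571. Change: 19.8571 − 13.0317 = 6.8254.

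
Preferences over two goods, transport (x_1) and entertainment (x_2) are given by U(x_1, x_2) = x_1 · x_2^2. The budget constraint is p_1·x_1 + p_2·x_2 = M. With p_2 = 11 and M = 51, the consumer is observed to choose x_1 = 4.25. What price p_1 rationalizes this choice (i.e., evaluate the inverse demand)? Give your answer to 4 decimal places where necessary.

MU_x_1/MU_x_2 = (x_2)/(2·x_1); tangency sets this equal to p_1/p_2.
Rearranging, p_2·x_2 = 2·p_1·x_1. Substituting into the budget gives p_1·x_1·(1 + 2) = M.
Demand: x_1*(p_1,p_2,M) = 1/3·M/p_1 and x_2* = 2/3·M/p_2.
Set x_1* = 4.25 in the demand function and solve for p_1: p_1 = 4.

p_1 = 4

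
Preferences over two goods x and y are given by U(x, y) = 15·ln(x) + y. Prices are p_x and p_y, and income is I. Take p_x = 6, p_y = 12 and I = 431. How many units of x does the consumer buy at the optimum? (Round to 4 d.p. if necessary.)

x* = 30

MU_x = 15/x, MU_y = 1. Tangency: 15/x = p_x/p_y.
So x*(p_x,p_y) = 15·p_y/p_x, independent of income; and y* = (I − 15·p_y)/p_y.
At the given prices: x* = 15·12/6 = 30.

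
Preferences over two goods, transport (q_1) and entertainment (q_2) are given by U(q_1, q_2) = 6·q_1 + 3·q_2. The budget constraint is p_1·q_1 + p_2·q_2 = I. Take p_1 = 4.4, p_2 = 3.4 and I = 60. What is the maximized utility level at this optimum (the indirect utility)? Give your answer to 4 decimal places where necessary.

Linear utility — the consumer picks whichever good has higher MU/price: 6/4.4 = 1.3636 vs 3/3.4 = 0.8824.
q_1 gives more utility per dollar, so spend all income on q_1: q_1* = I/p_1, q_2* = 0.
Numerically: q_1* = 13.6364, q_2* = 0.
Utility at the optimum: U(13.6364, 0) = 81.8182.

V = 81.8182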